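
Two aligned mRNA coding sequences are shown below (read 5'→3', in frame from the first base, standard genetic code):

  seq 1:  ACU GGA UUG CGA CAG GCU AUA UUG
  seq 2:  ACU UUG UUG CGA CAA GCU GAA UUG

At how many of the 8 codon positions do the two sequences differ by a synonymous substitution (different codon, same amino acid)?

1

Codon 1: ACU Thr / ACU Thr — identical.
Codon 2: GGA Gly / UUG Leu — nonsynonymous.
Codon 3: UUG Leu / UUG Leu — identical.
Codon 4: CGA Arg / CGA Arg — identical.
Codon 5: CAG Gln / CAA Gln — synonymous.
Codon 6: GCU Ala / GCU Ala — identical.
Codon 7: AUA Ile / GAA Glu — nonsynonymous.
Codon 8: UUG Leu / UUG Leu — identical.
Synonymous differences: 1.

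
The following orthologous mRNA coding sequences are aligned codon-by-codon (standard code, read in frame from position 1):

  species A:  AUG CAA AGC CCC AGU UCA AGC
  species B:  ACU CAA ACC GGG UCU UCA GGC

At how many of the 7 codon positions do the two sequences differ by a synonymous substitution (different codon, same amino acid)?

1

Codon 1: AUG Met / ACU Thr — nonsynonymous.
Codon 2: CAA Gln / CAA Gln — identical.
Codon 3: AGC Ser / ACC Thr — nonsynonymous.
Codon 4: CCC Pro / GGG Gly — nonsynonymous.
Codon 5: AGU Ser / UCU Ser — synonymous.
Codon 6: UCA Ser / UCA Ser — identical.
Codon 7: AGC Ser / GGC Gly — nonsynonymous.
Synonymous differences: 1.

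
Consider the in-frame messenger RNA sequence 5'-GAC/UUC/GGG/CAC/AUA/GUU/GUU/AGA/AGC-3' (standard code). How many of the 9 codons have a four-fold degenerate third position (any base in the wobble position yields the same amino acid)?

3

Codon 1 GAC (Asp): third position 2-fold.
Codon 2 UUC (Phe): third position 2-fold.
Codon 3 GGG (Gly): third position 4-fold.
Codon 4 CAC (His): third position 2-fold.
Codon 5 AUA (Ile): third position 3-fold.
Codon 6 GUU (Val): third position 4-fold.
Codon 7 GUU (Val): third position 4-fold.
Codon 8 AGA (Arg): third position 2-fold.
Codon 9 AGC (Ser): third position 2-fold.
Four-fold degenerate third positions: 3.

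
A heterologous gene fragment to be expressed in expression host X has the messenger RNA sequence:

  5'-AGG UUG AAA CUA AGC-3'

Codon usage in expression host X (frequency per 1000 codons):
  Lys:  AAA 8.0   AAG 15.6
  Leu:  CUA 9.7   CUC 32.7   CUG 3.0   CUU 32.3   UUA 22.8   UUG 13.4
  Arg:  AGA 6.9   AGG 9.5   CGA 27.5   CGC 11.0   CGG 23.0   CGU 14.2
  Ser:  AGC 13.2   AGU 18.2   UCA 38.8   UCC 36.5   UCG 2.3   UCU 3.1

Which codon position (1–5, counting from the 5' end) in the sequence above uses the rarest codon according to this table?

3

Codon 1 AGG (Arg): 9.5 per 1000.
Codon 2 UUG (Leu): 13.4 per 1000.
Codon 3 AAA (Lys): 8.0 per 1000.
Codon 4 CUA (Leu): 9.7 per 1000.
Codon 5 AGC (Ser): 13.2 per 1000.
Lowest frequency is 8.0 at codon 3.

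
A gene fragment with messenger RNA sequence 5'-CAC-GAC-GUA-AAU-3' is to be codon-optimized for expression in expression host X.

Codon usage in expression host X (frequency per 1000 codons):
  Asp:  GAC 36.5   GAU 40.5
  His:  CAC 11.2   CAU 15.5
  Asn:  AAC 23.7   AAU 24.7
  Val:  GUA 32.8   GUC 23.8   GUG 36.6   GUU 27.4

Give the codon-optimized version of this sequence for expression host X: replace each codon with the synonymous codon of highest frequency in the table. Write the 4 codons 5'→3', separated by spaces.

Codon 1 (His): best is CAU at 15.5.
Codon 2 (Asp): best is GAU at 40.5.
Codon 3 (Val): best is GUG at 36.6.
Codon 4 (Asn): best is AAU at 24.7.

CAU GAU GUG AAU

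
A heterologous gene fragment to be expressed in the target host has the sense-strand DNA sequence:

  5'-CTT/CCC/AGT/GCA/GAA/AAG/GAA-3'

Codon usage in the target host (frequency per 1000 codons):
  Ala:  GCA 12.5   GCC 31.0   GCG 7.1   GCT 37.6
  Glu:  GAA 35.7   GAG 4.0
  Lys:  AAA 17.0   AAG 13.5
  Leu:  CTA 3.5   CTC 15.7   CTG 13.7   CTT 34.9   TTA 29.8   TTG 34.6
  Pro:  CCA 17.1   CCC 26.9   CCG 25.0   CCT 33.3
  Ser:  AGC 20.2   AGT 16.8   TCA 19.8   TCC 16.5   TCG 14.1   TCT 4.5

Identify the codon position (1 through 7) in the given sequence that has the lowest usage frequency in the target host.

4

Codon 1 CTT (Leu): 34.9 per 1000.
Codon 2 CCC (Pro): 26.9 per 1000.
Codon 3 AGT (Ser): 16.8 per 1000.
Codon 4 GCA (Ala): 12.5 per 1000.
Codon 5 GAA (Glu): 35.7 per 1000.
Codon 6 AAG (Lys): 13.5 per 1000.
Codon 7 GAA (Glu): 35.7 per 1000.
Lowest frequency is 12.5 at codon 4.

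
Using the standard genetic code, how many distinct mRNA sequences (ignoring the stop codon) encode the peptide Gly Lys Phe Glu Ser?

192

Gly: 4 codons.
Lys: 2 codons.
Phe: 2 codons.
Glu: 2 codons.
Ser: 6 codons.
4 × 2 × 2 × 2 × 6 = 192.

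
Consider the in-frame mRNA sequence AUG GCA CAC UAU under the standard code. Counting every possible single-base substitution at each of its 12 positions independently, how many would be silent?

5

Codon 1 (AUG, Met): 0 synonymous substitutions.
Codon 2 (GCA, Ala): 3 synonymous substitutions.
Codon 3 (CAC, His): 1 synonymous substitution.
Codon 4 (UAU, Tyr): 1 synonymous substitution.
Total: 0 + 3 + 1 + 1 = 5.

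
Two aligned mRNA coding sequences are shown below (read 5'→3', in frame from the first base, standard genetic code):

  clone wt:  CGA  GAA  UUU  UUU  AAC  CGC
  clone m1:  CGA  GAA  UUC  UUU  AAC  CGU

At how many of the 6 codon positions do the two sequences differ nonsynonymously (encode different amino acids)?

0

Codon 1: CGA Arg / CGA Arg — identical.
Codon 2: GAA Glu / GAA Glu — identical.
Codon 3: UUU Phe / UUC Phe — synonymous.
Codon 4: UUU Phe / UUU Phe — identical.
Codon 5: AAC Asn / AAC Asn — identical.
Codon 6: CGC Arg / CGU Arg — synonymous.
Nonsynonymous differences: 0.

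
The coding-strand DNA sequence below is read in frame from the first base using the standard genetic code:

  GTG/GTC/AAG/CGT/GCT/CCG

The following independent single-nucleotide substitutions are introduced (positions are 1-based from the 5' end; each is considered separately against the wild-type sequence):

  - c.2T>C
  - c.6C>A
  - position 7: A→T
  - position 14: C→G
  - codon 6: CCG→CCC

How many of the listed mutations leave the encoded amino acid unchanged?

2

Codon 1: GTG (Val) → GCG (Ala) — missense.
Codon 2: GTC (Val) → GTA (Val) — synonymous.
Codon 3: AAG (Lys) → TAG (Stop) — nonsense.
Codon 5: GCT (Ala) → GGT (Gly) — missense.
Codon 6: CCG (Pro) → CCC (Pro) — synonymous.
Synonymous: 2 of 5.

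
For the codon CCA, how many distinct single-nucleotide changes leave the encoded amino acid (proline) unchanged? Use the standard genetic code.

3

Position 1: none → 0 synonymous.
Position 2: none → 0 synonymous.
Position 3: CCU, CCC, CCG → 3 synonymous.
Total: 0 + 0 + 3 = 3.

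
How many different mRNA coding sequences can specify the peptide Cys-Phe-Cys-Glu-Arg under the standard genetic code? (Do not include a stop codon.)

96

Cys: 2 codons.
Phe: 2 codons.
Cys: 2 codons.
Glu: 2 codons.
Arg: 6 codons.
2 × 2 × 2 × 2 × 6 = 96.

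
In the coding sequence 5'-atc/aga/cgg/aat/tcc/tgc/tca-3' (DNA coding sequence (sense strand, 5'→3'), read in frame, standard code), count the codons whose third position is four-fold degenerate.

3

Codon 1 ATC (Ile): third position 3-fold.
Codon 2 AGA (Arg): third position 2-fold.
Codon 3 CGG (Arg): third position 4-fold.
Codon 4 AAT (Asn): third position 2-fold.
Codon 5 TCC (Ser): third position 4-fold.
Codon 6 TGC (Cys): third position 2-fold.
Codon 7 TCA (Ser): third position 4-fold.
Four-fold degenerate third positions: 3.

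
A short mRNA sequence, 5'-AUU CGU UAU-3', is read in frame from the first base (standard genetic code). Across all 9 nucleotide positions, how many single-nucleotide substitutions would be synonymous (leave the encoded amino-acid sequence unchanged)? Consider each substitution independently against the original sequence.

6

Codon 1 (AUU, Ile): 2 synonymous substitutions.
Codon 2 (CGU, Arg): 3 synonymous substitutions.
Codon 3 (UAU, Tyr): 1 synonymous substitution.
Total: 2 + 3 + 1 = 6.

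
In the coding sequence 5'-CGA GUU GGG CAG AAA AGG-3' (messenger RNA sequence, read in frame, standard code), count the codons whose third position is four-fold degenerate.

3

Codon 1 CGA (Arg): third position 4-fold.
Codon 2 GUU (Val): third position 4-fold.
Codon 3 GGG (Gly): third position 4-fold.
Codon 4 CAG (Gln): third position 2-fold.
Codon 5 AAA (Lys): third position 2-fold.
Codon 6 AGG (Arg): third position 2-fold.
Four-fold degenerate third positions: 3.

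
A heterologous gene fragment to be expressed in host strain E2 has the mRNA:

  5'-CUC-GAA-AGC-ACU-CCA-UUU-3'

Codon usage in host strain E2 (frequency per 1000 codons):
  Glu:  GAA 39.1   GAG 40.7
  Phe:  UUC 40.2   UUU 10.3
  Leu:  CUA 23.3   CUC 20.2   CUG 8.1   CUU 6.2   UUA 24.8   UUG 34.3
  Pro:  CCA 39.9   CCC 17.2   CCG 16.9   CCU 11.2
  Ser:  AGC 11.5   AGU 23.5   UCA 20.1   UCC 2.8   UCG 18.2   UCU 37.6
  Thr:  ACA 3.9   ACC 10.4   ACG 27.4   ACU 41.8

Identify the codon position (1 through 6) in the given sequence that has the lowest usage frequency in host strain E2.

6

Codon 1 CUC (Leu): 20.2 per 1000.
Codon 2 GAA (Glu): 39.1 per 1000.
Codon 3 AGC (Ser): 11.5 per 1000.
Codon 4 ACU (Thr): 41.8 per 1000.
Codon 5 CCA (Pro): 39.9 per 1000.
Codon 6 UUU (Phe): 10.3 per 1000.
Lowest frequency is 10.3 at codon 6.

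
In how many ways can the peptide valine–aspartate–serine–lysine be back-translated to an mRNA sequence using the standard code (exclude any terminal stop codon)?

96

Val: 4 codons.
Asp: 2 codons.
Ser: 6 codons.
Lys: 2 codons.
4 × 2 × 6 × 2 = 96.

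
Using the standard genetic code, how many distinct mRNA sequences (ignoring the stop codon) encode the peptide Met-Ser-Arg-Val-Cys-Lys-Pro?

Met: 1 codon.
Ser: 6 codons.
Arg: 6 codons.
Val: 4 codons.
Cys: 2 codons.
Lys: 2 codons.
Pro: 4 codons.
1 × 6 × 6 × 4 × 2 × 2 × 4 = 2304.

2304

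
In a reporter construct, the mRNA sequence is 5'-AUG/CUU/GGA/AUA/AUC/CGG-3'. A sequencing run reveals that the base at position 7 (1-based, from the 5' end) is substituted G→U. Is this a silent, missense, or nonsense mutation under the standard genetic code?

Position 7 falls in codon 3: GGA → Gly.
After the substitution the codon is UGA → Stop.
The new codon is a stop codon, so this is a nonsense mutation.

nonsense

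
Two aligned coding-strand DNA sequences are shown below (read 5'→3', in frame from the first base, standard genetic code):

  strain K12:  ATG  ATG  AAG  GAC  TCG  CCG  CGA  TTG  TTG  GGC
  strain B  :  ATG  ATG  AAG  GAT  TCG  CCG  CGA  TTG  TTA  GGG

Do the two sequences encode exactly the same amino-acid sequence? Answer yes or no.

Codon 1: ATG Met / ATG Met — identical.
Codon 2: ATG Met / ATG Met — identical.
Codon 3: AAG Lys / AAG Lys — identical.
Codon 4: GAC Asp / GAT Asp — synonymous.
Codon 5: TCG Ser / TCG Ser — identical.
Codon 6: CCG Pro / CCG Pro — identical.
Codon 7: CGA Arg / CGA Arg — identical.
Codon 8: TTG Leu / TTG Leu — identical.
Codon 9: TTG Leu / TTA Leu — synonymous.
Codon 10: GGC Gly / GGG Gly — synonymous.
Nonsynonymous differences: 0 → same protein.

yes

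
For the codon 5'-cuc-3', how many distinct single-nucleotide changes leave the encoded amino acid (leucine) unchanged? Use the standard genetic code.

Position 1: none → 0 synonymous.
Position 2: none → 0 synonymous.
Position 3: CUU, CUA, CUG → 3 synonymous.
Total: 0 + 0 + 3 = 3.

3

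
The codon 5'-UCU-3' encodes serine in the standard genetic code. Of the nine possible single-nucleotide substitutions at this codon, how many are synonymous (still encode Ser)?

Position 1: none → 0 synonymous.
Position 2: none → 0 synonymous.
Position 3: UCC, UCA, UCG → 3 synonymous.
Total: 0 + 0 + 3 = 3.

3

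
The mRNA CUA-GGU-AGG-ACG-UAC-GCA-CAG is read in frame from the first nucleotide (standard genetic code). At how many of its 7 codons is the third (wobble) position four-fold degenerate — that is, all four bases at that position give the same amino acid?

4

Codon 1 CUA (Leu): third position 4-fold.
Codon 2 GGU (Gly): third position 4-fold.
Codon 3 AGG (Arg): third position 2-fold.
Codon 4 ACG (Thr): third position 4-fold.
Codon 5 UAC (Tyr): third position 2-fold.
Codon 6 GCA (Ala): third position 4-fold.
Codon 7 CAG (Gln): third position 2-fold.
Four-fold degenerate third positions: 4.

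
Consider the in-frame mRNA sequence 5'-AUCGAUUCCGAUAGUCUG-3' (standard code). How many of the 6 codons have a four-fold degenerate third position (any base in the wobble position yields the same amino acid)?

Codon 1 AUC (Ile): third position 3-fold.
Codon 2 GAU (Asp): third position 2-fold.
Codon 3 UCC (Ser): third position 4-fold.
Codon 4 GAU (Asp): third position 2-fold.
Codon 5 AGU (Ser): third position 2-fold.
Codon 6 CUG (Leu): third position 4-fold.
Four-fold degenerate third positions: 2.

2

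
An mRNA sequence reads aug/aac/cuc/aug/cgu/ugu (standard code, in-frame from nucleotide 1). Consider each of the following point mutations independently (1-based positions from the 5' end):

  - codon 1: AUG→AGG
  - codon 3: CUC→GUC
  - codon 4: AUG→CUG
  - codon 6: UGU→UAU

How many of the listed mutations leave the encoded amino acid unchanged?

0

Codon 1: AUG (Met) → AGG (Arg) — missense.
Codon 3: CUC (Leu) → GUC (Val) — missense.
Codon 4: AUG (Met) → CUG (Leu) — missense.
Codon 6: UGU (Cys) → UAU (Tyr) — missense.
Synonymous: 0 of 4.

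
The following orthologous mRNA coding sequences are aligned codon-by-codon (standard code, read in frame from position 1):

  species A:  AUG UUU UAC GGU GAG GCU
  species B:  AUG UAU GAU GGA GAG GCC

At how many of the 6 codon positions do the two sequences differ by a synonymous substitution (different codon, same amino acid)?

2

Codon 1: AUG Met / AUG Met — identical.
Codon 2: UUU Phe / UAU Tyr — nonsynonymous.
Codon 3: UAC Tyr / GAU Asp — nonsynonymous.
Codon 4: GGU Gly / GGA Gly — synonymous.
Codon 5: GAG Glu / GAG Glu — identical.
Codon 6: GCU Ala / GCC Ala — synonymous.
Synonymous differences: 2.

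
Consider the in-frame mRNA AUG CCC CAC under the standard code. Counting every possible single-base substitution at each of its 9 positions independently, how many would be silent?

4

Codon 1 (AUG, Met): 0 synonymous substitutions.
Codon 2 (CCC, Pro): 3 synonymous substitutions.
Codon 3 (CAC, His): 1 synonymous substitution.
Total: 0 + 3 + 1 = 4.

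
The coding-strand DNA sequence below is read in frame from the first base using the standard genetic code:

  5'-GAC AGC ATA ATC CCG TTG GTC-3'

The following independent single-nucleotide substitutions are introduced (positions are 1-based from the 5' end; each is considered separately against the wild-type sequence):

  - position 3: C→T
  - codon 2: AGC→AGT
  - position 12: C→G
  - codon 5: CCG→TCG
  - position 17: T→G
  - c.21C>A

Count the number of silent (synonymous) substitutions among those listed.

3

Codon 1: GAC (Asp) → GAT (Asp) — synonymous.
Codon 2: AGC (Ser) → AGT (Ser) — synonymous.
Codon 4: ATC (Ile) → ATG (Met) — missense.
Codon 5: CCG (Pro) → TCG (Ser) — missense.
Codon 6: TTG (Leu) → TGG (Trp) — missense.
Codon 7: GTC (Val) → GTA (Val) — synonymous.
Synonymous: 3 of 6.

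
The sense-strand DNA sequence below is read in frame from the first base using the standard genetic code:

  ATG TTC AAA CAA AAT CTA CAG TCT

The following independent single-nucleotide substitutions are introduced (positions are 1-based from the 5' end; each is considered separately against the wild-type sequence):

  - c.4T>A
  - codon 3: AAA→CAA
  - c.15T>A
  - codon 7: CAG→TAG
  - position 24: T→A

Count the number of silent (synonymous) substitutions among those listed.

Codon 2: TTC (Phe) → ATC (Ile) — missense.
Codon 3: AAA (Lys) → CAA (Gln) — missense.
Codon 5: AAT (Asn) → AAA (Lys) — missense.
Codon 7: CAG (Gln) → TAG (Stop) — nonsense.
Codon 8: TCT (Ser) → TCA (Ser) — synonymous.
Synonymous: 1 of 5.

1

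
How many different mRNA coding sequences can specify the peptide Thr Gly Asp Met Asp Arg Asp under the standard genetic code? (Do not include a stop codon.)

Thr: 4 codons.
Gly: 4 codons.
Asp: 2 codons.
Met: 1 codon.
Asp: 2 codons.
Arg: 6 codons.
Asp: 2 codons.
4 × 4 × 2 × 1 × 2 × 6 × 2 = 768.

768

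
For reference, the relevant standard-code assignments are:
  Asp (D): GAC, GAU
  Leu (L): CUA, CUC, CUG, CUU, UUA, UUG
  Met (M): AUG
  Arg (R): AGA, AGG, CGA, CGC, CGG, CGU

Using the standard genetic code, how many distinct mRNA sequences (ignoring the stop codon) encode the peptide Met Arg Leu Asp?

Met: 1 codon.
Arg: 6 codons.
Leu: 6 codons.
Asp: 2 codons.
1 × 6 × 6 × 2 = 72.

72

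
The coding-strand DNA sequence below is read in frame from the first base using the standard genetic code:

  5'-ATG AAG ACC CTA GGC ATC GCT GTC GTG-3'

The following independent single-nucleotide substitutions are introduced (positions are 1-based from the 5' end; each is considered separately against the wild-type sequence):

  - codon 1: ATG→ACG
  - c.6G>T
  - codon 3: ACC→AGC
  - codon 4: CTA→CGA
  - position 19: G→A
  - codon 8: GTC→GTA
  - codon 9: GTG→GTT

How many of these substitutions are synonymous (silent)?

2

Codon 1: ATG (Met) → ACG (Thr) — missense.
Codon 2: AAG (Lys) → AAT (Asn) — missense.
Codon 3: ACC (Thr) → AGC (Ser) — missense.
Codon 4: CTA (Leu) → CGA (Arg) — missense.
Codon 7: GCT (Ala) → ACT (Thr) — missense.
Codon 8: GTC (Val) → GTA (Val) — synonymous.
Codon 9: GTG (Val) → GTT (Val) — synonymous.
Synonymous: 2 of 7.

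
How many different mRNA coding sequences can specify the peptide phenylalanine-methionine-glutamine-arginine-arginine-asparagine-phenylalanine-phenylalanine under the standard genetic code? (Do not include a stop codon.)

Phe: 2 codons.
Met: 1 codon.
Gln: 2 codons.
Arg: 6 codons.
Arg: 6 codons.
Asn: 2 codons.
Phe: 2 codons.
Phe: 2 codons.
2 × 1 × 2 × 6 × 6 × 2 × 2 × 2 = 1152.

1152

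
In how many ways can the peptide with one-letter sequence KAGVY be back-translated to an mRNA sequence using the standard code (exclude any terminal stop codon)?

Lys: 2 codons.
Ala: 4 codons.
Gly: 4 codons.
Val: 4 codons.
Tyr: 2 codons.
2 × 4 × 4 × 4 × 2 = 256.

256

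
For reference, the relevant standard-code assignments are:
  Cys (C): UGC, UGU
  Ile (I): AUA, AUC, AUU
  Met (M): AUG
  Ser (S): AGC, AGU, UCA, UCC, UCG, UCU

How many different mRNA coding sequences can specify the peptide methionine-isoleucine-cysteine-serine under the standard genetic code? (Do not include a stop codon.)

36

Met: 1 codon.
Ile: 3 codons.
Cys: 2 codons.
Ser: 6 codons.
1 × 3 × 2 × 6 = 36.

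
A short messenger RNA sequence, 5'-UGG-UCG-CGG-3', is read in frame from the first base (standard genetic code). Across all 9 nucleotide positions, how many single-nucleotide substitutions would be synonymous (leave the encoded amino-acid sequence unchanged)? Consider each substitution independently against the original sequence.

Codon 1 (UGG, Trp): 0 synonymous substitutions.
Codon 2 (UCG, Ser): 3 synonymous substitutions.
Codon 3 (CGG, Arg): 4 synonymous substitutions.
Total: 0 + 3 + 4 = 7.

7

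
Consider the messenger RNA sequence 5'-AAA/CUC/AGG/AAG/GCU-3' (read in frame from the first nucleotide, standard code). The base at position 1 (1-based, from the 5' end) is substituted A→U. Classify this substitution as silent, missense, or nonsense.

nonsense

Position 1 falls in codon 1: AAA → Lys.
After the substitution the codon is UAA → Stop.
The new codon is a stop codon, so this is a nonsense mutation.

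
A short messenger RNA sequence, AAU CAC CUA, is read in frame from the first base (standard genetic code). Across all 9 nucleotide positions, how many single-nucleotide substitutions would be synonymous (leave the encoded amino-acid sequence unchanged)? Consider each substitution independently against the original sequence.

Codon 1 (AAU, Asn): 1 synonymous substitution.
Codon 2 (CAC, His): 1 synonymous substitution.
Codon 3 (CUA, Leu): 4 synonymous substitutions.
Total: 1 + 1 + 4 = 6.

6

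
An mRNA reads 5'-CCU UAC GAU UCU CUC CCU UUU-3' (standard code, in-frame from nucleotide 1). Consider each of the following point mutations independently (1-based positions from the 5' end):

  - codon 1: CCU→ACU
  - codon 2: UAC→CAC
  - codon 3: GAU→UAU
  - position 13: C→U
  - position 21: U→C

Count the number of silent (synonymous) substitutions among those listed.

Codon 1: CCU (Pro) → ACU (Thr) — missense.
Codon 2: UAC (Tyr) → CAC (His) — missense.
Codon 3: GAU (Asp) → UAU (Tyr) — missense.
Codon 5: CUC (Leu) → UUC (Phe) — missense.
Codon 7: UUU (Phe) → UUC (Phe) — synonymous.
Synonymous: 1 of 5.

1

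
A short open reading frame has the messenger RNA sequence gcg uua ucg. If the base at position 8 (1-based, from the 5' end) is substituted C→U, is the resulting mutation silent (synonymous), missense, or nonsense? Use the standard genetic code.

Position 8 falls in codon 3: UCG → Ser.
After the substitution the codon is UUG → Leu.
Ser ≠ Leu, so this is a missense mutation.

missense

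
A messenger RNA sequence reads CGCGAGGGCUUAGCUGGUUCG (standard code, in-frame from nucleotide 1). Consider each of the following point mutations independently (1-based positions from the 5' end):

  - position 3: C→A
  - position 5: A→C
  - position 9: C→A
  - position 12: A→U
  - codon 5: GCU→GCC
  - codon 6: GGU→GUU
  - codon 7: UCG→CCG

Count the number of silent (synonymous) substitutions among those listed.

3

Codon 1: CGC (Arg) → CGA (Arg) — synonymous.
Codon 2: GAG (Glu) → GCG (Ala) — missense.
Codon 3: GGC (Gly) → GGA (Gly) — synonymous.
Codon 4: UUA (Leu) → UUU (Phe) — missense.
Codon 5: GCU (Ala) → GCC (Ala) — synonymous.
Codon 6: GGU (Gly) → GUU (Val) — missense.
Codon 7: UCG (Ser) → CCG (Pro) — missense.
Synonymous: 3 of 7.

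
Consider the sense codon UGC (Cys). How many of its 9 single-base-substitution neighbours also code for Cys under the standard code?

1

Position 1: none → 0 synonymous.
Position 2: none → 0 synonymous.
Position 3: UGU → 1 synonymous.
Total: 0 + 0 + 1 = 1.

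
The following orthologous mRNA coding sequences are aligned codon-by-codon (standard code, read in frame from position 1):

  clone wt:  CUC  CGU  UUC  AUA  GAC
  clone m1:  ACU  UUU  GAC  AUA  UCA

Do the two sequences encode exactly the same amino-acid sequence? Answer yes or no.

Codon 1: CUC Leu / ACU Thr — nonsynonymous.
Codon 2: CGU Arg / UUU Phe — nonsynonymous.
Codon 3: UUC Phe / GAC Asp — nonsynonymous.
Codon 4: AUA Ile / AUA Ile — identical.
Codon 5: GAC Asp / UCA Ser — nonsynonymous.
Nonsynonymous differences: 4 → different protein.

no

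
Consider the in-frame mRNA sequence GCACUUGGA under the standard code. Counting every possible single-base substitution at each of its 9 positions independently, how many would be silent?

9

Codon 1 (GCA, Ala): 3 synonymous substitutions.
Codon 2 (CUU, Leu): 3 synonymous substitutions.
Codon 3 (GGA, Gly): 3 synonymous substitutions.
Total: 3 + 3 + 3 = 9.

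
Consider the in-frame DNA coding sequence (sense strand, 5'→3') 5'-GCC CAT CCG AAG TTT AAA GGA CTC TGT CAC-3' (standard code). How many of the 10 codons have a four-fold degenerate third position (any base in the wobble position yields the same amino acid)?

Codon 1 GCC (Ala): third position 4-fold.
Codon 2 CAT (His): third position 2-fold.
Codon 3 CCG (Pro): third position 4-fold.
Codon 4 AAG (Lys): third position 2-fold.
Codon 5 TTT (Phe): third position 2-fold.
Codon 6 AAA (Lys): third position 2-fold.
Codon 7 GGA (Gly): third position 4-fold.
Codon 8 CTC (Leu): third position 4-fold.
Codon 9 TGT (Cys): third position 2-fold.
Codon 10 CAC (His): third position 2-fold.
Four-fold degenerate third positions: 4.

4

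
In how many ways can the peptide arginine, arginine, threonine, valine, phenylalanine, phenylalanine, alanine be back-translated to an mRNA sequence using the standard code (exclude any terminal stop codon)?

Arg: 6 codons.
Arg: 6 codons.
Thr: 4 codons.
Val: 4 codons.
Phe: 2 codons.
Phe: 2 codons.
Ala: 4 codons.
6 × 6 × 4 × 4 × 2 × 2 × 4 = 9216.

9216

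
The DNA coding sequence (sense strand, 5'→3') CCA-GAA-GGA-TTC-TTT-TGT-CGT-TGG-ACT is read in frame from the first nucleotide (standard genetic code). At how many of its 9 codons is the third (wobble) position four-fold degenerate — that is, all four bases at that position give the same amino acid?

Codon 1 CCA (Pro): third position 4-fold.
Codon 2 GAA (Glu): third position 2-fold.
Codon 3 GGA (Gly): third position 4-fold.
Codon 4 TTC (Phe): third position 2-fold.
Codon 5 TTT (Phe): third position 2-fold.
Codon 6 TGT (Cys): third position 2-fold.
Codon 7 CGT (Arg): third position 4-fold.
Codon 8 TGG (Trp): third position 1-fold.
Codon 9 ACT (Thr): third position 4-fold.
Four-fold degenerate third positions: 4.

4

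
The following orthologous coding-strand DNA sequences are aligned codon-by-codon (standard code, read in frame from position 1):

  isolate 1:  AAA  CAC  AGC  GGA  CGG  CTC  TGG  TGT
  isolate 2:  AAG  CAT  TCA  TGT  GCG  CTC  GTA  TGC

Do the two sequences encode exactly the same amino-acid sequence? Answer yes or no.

no

Codon 1: AAA Lys / AAG Lys — synonymous.
Codon 2: CAC His / CAT His — synonymous.
Codon 3: AGC Ser / TCA Ser — synonymous.
Codon 4: GGA Gly / TGT Cys — nonsynonymous.
Codon 5: CGG Arg / GCG Ala — nonsynonymous.
Codon 6: CTC Leu / CTC Leu — identical.
Codon 7: TGG Trp / GTA Val — nonsynonymous.
Codon 8: TGT Cys / TGC Cys — synonymous.
Nonsynonymous differences: 3 → different protein.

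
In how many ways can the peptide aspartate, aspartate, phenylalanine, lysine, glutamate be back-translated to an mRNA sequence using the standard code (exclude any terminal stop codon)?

Asp: 2 codons.
Asp: 2 codons.
Phe: 2 codons.
Lys: 2 codons.
Glu: 2 codons.
2 × 2 × 2 × 2 × 2 = 32.

32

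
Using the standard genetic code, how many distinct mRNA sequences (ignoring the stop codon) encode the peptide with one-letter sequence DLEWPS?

576

Asp: 2 codons.
Leu: 6 codons.
Glu: 2 codons.
Trp: 1 codon.
Pro: 4 codons.
Ser: 6 codons.
2 × 6 × 2 × 1 × 4 × 6 = 576.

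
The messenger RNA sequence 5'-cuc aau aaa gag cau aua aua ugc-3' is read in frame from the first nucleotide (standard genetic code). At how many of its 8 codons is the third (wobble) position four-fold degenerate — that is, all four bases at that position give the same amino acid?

Codon 1 CUC (Leu): third position 4-fold.
Codon 2 AAU (Asn): third position 2-fold.
Codon 3 AAA (Lys): third position 2-fold.
Codon 4 GAG (Glu): third position 2-fold.
Codon 5 CAU (His): third position 2-fold.
Codon 6 AUA (Ile): third position 3-fold.
Codon 7 AUA (Ile): third position 3-fold.
Codon 8 UGC (Cys): third position 2-fold.
Four-fold degenerate third positions: 1.

1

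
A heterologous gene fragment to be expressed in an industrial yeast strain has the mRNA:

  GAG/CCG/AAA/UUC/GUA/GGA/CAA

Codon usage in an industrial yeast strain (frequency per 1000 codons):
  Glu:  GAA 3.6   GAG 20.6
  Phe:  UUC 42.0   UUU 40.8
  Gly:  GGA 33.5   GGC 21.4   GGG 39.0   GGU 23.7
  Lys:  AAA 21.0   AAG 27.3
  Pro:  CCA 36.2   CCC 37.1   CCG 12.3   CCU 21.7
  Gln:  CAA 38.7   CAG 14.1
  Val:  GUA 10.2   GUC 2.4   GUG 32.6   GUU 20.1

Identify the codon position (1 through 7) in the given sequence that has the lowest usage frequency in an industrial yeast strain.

Codon 1 GAG (Glu): 20.6 per 1000.
Codon 2 CCG (Pro): 12.3 per 1000.
Codon 3 AAA (Lys): 21.0 per 1000.
Codon 4 UUC (Phe): 42.0 per 1000.
Codon 5 GUA (Val): 10.2 per 1000.
Codon 6 GGA (Gly): 33.5 per 1000.
Codon 7 CAA (Gln): 38.7 per 1000.
Lowest frequency is 10.2 at codon 5.

5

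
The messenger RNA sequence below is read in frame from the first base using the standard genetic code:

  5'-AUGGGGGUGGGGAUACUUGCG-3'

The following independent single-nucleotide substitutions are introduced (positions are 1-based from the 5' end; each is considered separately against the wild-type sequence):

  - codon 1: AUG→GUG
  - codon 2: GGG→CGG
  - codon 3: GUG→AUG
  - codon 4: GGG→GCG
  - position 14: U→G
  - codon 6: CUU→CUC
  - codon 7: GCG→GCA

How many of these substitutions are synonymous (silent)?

Codon 1: AUG (Met) → GUG (Val) — missense.
Codon 2: GGG (Gly) → CGG (Arg) — missense.
Codon 3: GUG (Val) → AUG (Met) — missense.
Codon 4: GGG (Gly) → GCG (Ala) — missense.
Codon 5: AUA (Ile) → AGA (Arg) — missense.
Codon 6: CUU (Leu) → CUC (Leu) — synonymous.
Codon 7: GCG (Ala) → GCA (Ala) — synonymous.
Synonymous: 2 of 7.

2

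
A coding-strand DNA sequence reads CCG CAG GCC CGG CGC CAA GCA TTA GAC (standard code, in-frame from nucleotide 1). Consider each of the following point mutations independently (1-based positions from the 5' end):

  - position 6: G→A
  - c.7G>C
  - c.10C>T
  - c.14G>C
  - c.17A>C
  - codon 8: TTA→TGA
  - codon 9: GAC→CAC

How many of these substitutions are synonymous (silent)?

Codon 2: CAG (Gln) → CAA (Gln) — synonymous.
Codon 3: GCC (Ala) → CCC (Pro) — missense.
Codon 4: CGG (Arg) → TGG (Trp) — missense.
Codon 5: CGC (Arg) → CCC (Pro) — missense.
Codon 6: CAA (Gln) → CCA (Pro) — missense.
Codon 8: TTA (Leu) → TGA (Stop) — nonsense.
Codon 9: GAC (Asp) → CAC (His) — missense.
Synonymous: 1 of 7.

1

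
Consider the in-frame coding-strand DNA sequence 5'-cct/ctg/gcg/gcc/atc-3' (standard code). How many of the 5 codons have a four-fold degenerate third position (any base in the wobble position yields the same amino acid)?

4

Codon 1 CCT (Pro): third position 4-fold.
Codon 2 CTG (Leu): third position 4-fold.
Codon 3 GCG (Ala): third position 4-fold.
Codon 4 GCC (Ala): third position 4-fold.
Codon 5 ATC (Ile): third position 3-fold.
Four-fold degenerate third positions: 4.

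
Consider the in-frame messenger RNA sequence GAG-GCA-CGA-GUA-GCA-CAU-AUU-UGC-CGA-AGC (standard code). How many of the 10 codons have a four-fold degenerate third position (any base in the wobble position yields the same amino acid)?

Codon 1 GAG (Glu): third position 2-fold.
Codon 2 GCA (Ala): third position 4-fold.
Codon 3 CGA (Arg): third position 4-fold.
Codon 4 GUA (Val): third position 4-fold.
Codon 5 GCA (Ala): third position 4-fold.
Codon 6 CAU (His): third position 2-fold.
Codon 7 AUU (Ile): third position 3-fold.
Codon 8 UGC (Cys): third position 2-fold.
Codon 9 CGA (Arg): third position 4-fold.
Codon 10 AGC (Ser): third position 2-fold.
Four-fold degenerate third positions: 5.

5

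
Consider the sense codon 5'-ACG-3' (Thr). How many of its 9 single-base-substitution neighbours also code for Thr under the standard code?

3

Position 1: none → 0 synonymous.
Position 2: none → 0 synonymous.
Position 3: ACT, ACC, ACA → 3 synonymous.
Total: 0 + 0 + 3 = 3.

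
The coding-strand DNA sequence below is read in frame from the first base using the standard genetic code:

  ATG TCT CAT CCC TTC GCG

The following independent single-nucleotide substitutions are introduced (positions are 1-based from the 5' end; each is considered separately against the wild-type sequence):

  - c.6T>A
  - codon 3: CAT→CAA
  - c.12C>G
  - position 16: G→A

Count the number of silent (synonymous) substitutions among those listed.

Codon 2: TCT (Ser) → TCA (Ser) — synonymous.
Codon 3: CAT (His) → CAA (Gln) — missense.
Codon 4: CCC (Pro) → CCG (Pro) — synonymous.
Codon 6: GCG (Ala) → ACG (Thr) — missense.
Synonymous: 2 of 4.

2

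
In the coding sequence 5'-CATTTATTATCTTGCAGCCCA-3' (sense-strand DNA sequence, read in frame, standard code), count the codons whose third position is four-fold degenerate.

2

Codon 1 CAT (His): third position 2-fold.
Codon 2 TTA (Leu): third position 2-fold.
Codon 3 TTA (Leu): third position 2-fold.
Codon 4 TCT (Ser): third position 4-fold.
Codon 5 TGC (Cys): third position 2-fold.
Codon 6 AGC (Ser): third position 2-fold.
Codon 7 CCA (Pro): third position 4-fold.
Four-fold degenerate third positions: 2.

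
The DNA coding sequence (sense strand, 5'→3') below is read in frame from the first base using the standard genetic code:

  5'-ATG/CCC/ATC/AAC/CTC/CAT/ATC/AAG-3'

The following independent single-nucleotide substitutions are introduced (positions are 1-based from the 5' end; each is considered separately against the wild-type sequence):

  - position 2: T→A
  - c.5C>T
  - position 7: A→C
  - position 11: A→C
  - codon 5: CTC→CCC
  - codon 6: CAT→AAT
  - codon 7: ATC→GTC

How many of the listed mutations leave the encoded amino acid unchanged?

0

Codon 1: ATG (Met) → AAG (Lys) — missense.
Codon 2: CCC (Pro) → CTC (Leu) — missense.
Codon 3: ATC (Ile) → CTC (Leu) — missense.
Codon 4: AAC (Asn) → ACC (Thr) — missense.
Codon 5: CTC (Leu) → CCC (Pro) — missense.
Codon 6: CAT (His) → AAT (Asn) — missense.
Codon 7: ATC (Ile) → GTC (Val) — missense.
Synonymous: 0 of 7.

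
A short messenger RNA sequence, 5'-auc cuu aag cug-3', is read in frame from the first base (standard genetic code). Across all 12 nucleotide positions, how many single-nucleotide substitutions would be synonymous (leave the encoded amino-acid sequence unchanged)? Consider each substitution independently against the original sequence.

Codon 1 (AUC, Ile): 2 synonymous substitutions.
Codon 2 (CUU, Leu): 3 synonymous substitutions.
Codon 3 (AAG, Lys): 1 synonymous substitution.
Codon 4 (CUG, Leu): 4 synonymous substitutions.
Total: 2 + 3 + 1 + 4 = 10.

10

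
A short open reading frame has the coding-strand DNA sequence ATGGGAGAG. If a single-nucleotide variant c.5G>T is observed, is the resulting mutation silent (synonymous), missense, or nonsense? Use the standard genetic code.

Position 5 falls in codon 2: GGA → Gly.
After the substitution the codon is GTA → Val.
Gly ≠ Val, so this is a missense mutation.

missense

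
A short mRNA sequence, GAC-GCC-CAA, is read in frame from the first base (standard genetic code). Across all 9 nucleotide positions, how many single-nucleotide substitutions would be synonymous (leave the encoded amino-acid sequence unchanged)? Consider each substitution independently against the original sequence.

Codon 1 (GAC, Asp): 1 synonymous substitution.
Codon 2 (GCC, Ala): 3 synonymous substitutions.
Codon 3 (CAA, Gln): 1 synonymous substitution.
Total: 1 + 3 + 1 = 5.

5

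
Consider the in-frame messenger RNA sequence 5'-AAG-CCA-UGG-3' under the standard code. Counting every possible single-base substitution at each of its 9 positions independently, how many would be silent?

Codon 1 (AAG, Lys): 1 synonymous substitution.
Codon 2 (CCA, Pro): 3 synonymous substitutions.
Codon 3 (UGG, Trp): 0 synonymous substitutions.
Total: 1 + 3 + 0 = 4.

4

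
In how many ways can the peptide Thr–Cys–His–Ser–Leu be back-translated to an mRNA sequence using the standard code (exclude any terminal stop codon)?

Thr: 4 codons.
Cys: 2 codons.
His: 2 codons.
Ser: 6 codons.
Leu: 6 codons.
4 × 2 × 2 × 6 × 6 = 576.

576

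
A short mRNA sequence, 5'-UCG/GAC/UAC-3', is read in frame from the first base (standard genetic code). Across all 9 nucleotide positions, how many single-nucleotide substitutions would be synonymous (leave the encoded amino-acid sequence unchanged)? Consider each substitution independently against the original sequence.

5

Codon 1 (UCG, Ser): 3 synonymous substitutions.
Codon 2 (GAC, Asp): 1 synonymous substitution.
Codon 3 (UAC, Tyr): 1 synonymous substitution.
Total: 3 + 1 + 1 = 5.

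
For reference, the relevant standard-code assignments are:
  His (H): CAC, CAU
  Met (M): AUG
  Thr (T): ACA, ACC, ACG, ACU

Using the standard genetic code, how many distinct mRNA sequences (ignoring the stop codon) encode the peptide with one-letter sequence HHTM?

His: 2 codons.
His: 2 codons.
Thr: 4 codons.
Met: 1 codon.
2 × 2 × 4 × 1 = 16.

16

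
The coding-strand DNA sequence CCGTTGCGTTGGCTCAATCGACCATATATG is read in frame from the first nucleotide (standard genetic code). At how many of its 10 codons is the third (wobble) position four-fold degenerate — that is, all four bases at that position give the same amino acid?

5

Codon 1 CCG (Pro): third position 4-fold.
Codon 2 TTG (Leu): third position 2-fold.
Codon 3 CGT (Arg): third position 4-fold.
Codon 4 TGG (Trp): third position 1-fold.
Codon 5 CTC (Leu): third position 4-fold.
Codon 6 AAT (Asn): third position 2-fold.
Codon 7 CGA (Arg): third position 4-fold.
Codon 8 CCA (Pro): third position 4-fold.
Codon 9 TAT (Tyr): third position 2-fold.
Codon 10 ATG (Met): third position 1-fold.
Four-fold degenerate third positions: 5.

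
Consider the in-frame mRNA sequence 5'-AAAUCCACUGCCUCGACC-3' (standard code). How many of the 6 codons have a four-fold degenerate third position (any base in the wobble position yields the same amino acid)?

Codon 1 AAA (Lys): third position 2-fold.
Codon 2 UCC (Ser): third position 4-fold.
Codon 3 ACU (Thr): third position 4-fold.
Codon 4 GCC (Ala): third position 4-fold.
Codon 5 UCG (Ser): third position 4-fold.
Codon 6 ACC (Thr): third position 4-fold.
Four-fold degenerate third positions: 5.

5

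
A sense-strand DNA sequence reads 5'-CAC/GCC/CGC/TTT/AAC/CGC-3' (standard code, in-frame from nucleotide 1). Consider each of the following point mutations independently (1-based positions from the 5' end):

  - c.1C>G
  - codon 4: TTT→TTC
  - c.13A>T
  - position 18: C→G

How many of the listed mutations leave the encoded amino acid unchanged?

Codon 1: CAC (His) → GAC (Asp) — missense.
Codon 4: TTT (Phe) → TTC (Phe) — synonymous.
Codon 5: AAC (Asn) → TAC (Tyr) — missense.
Codon 6: CGC (Arg) → CGG (Arg) — synonymous.
Synonymous: 2 of 4.

2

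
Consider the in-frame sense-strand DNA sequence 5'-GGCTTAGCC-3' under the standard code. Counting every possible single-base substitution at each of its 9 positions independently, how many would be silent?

8

Codon 1 (GGC, Gly): 3 synonymous substitutions.
Codon 2 (TTA, Leu): 2 synonymous substitutions.
Codon 3 (GCC, Ala): 3 synonymous substitutions.
Total: 3 + 2 + 3 = 8.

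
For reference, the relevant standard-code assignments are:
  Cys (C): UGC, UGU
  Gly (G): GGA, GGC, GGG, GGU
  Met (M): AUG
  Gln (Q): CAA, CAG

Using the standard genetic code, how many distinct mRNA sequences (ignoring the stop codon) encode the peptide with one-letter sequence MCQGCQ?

64

Met: 1 codon.
Cys: 2 codons.
Gln: 2 codons.
Gly: 4 codons.
Cys: 2 codons.
Gln: 2 codons.
1 × 2 × 2 × 4 × 2 × 2 = 64.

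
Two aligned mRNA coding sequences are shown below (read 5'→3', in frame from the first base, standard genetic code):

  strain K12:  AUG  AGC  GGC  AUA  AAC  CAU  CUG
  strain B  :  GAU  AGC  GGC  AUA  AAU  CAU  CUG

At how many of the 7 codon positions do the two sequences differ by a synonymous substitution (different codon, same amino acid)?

1

Codon 1: AUG Met / GAU Asp — nonsynonymous.
Codon 2: AGC Ser / AGC Ser — identical.
Codon 3: GGC Gly / GGC Gly — identical.
Codon 4: AUA Ile / AUA Ile — identical.
Codon 5: AAC Asn / AAU Asn — synonymous.
Codon 6: CAU His / CAU His — identical.
Codon 7: CUG Leu / CUG Leu — identical.
Synonymous differences: 1.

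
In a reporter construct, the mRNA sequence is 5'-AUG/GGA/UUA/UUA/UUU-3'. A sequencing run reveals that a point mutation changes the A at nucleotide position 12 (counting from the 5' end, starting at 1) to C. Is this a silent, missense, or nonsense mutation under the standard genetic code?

missense

Position 12 falls in codon 4: UUA → Leu.
After the substitution the codon is UUC → Phe.
Leu ≠ Phe, so this is a missense mutation.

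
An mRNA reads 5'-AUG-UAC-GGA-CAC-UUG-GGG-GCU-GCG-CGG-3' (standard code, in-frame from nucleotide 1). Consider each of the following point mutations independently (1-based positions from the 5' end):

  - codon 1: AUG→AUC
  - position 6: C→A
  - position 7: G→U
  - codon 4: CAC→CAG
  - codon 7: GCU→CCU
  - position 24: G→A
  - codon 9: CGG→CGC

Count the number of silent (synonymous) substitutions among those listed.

Codon 1: AUG (Met) → AUC (Ile) — missense.
Codon 2: UAC (Tyr) → UAA (Stop) — nonsense.
Codon 3: GGA (Gly) → UGA (Stop) — nonsense.
Codon 4: CAC (His) → CAG (Gln) — missense.
Codon 7: GCU (Ala) → CCU (Pro) — missense.
Codon 8: GCG (Ala) → GCA (Ala) — synonymous.
Codon 9: CGG (Arg) → CGC (Arg) — synonymous.
Synonymous: 2 of 7.

2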